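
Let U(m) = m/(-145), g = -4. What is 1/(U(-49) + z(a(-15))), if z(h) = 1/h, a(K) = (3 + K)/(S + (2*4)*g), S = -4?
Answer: 145/484 ≈ 0.29959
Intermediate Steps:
U(m) = -m/145 (U(m) = m*(-1/145) = -m/145)
a(K) = -1/12 - K/36 (a(K) = (3 + K)/(-4 + (2*4)*(-4)) = (3 + K)/(-4 + 8*(-4)) = (3 + K)/(-4 - 32) = (3 + K)/(-36) = (3 + K)*(-1/36) = -1/12 - K/36)
1/(U(-49) + z(a(-15))) = 1/(-1/145*(-49) + 1/(-1/12 - 1/36*(-15))) = 1/(49/145 + 1/(-1/12 + 5/12)) = 1/(49/145 + 1/(1/3)) = 1/(49/145 + 3) = 1/(484/145) = 145/484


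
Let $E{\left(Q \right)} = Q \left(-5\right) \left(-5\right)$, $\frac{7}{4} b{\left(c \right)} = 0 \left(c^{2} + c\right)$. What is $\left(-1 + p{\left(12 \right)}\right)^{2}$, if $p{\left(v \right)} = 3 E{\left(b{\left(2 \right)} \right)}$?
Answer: $1$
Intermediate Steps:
$b{\left(c \right)} = 0$ ($b{\left(c \right)} = \frac{4 \cdot 0 \left(c^{2} + c\right)}{7} = \frac{4 \cdot 0 \left(c + c^{2}\right)}{7} = \frac{4}{7} \cdot 0 = 0$)
$E{\left(Q \right)} = 25 Q$ ($E{\left(Q \right)} = - 5 Q \left(-5\right) = 25 Q$)
$p{\left(v \right)} = 0$ ($p{\left(v \right)} = 3 \cdot 25 \cdot 0 = 3 \cdot 0 = 0$)
$\left(-1 + p{\left(12 \right)}\right)^{2} = \left(-1 + 0\right)^{2} = \left(-1\right)^{2} = 1$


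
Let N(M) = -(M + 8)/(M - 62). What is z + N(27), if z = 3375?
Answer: 3376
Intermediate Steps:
N(M) = -(8 + M)/(-62 + M)
z + N(27) = 3375 + (-8 - 1*27)/(-62 + 27) = 3375 + (-8 - 27)/(-35) = 3375 - 1/35*(-35) = 3375 + 1 = 3376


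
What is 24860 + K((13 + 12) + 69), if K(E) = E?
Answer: 24954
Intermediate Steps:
24860 + K((13 + 12) + 69) = 24860 + ((13 + 12) + 69) = 24860 + (25 + 69) = 24860 + 94 = 24954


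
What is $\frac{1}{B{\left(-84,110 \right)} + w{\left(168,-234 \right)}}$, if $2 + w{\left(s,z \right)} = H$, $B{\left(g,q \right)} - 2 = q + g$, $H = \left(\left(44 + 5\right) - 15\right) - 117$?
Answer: $- \frac{1}{57} \approx -0.017544$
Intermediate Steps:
$H = -83$ ($H = \left(49 - 15\right) - 117 = 34 - 117 = -83$)
$B{\left(g,q \right)} = 2 + g + q$ ($B{\left(g,q \right)} = 2 + \left(q + g\right) = 2 + \left(g + q\right) = 2 + g + q$)
$w{\left(s,z \right)} = -85$ ($w{\left(s,z \right)} = -2 - 83 = -85$)
$\frac{1}{B{\left(-84,110 \right)} + w{\left(168,-234 \right)}} = \frac{1}{\left(2 - 84 + 110\right) - 85} = \frac{1}{28 - 85} = \frac{1}{-57} = - \frac{1}{57}$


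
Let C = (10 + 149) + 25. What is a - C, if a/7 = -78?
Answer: -730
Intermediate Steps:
a = -546 (a = 7*(-78) = -546)
C = 184 (C = 159 + 25 = 184)
a - C = -546 - 1*184 = -546 - 184 = -730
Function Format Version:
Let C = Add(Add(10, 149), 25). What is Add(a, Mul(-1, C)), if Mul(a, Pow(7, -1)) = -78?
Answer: -730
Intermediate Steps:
a = -546 (a = Mul(7, -78) = -546)
C = 184 (C = Add(159, 25) = 184)
Add(a, Mul(-1, C)) = Add(-546, Mul(-1, 184)) = Add(-546, -184) = -730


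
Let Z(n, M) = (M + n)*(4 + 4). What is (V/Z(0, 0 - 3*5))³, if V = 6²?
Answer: -27/1000 ≈ -0.027000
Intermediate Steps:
Z(n, M) = 8*M + 8*n (Z(n, M) = (M + n)*8 = 8*M + 8*n)
V = 36
(V/Z(0, 0 - 3*5))³ = (36/(8*(0 - 3*5) + 8*0))³ = (36/(8*(0 - 15) + 0))³ = (36/(8*(-15) + 0))³ = (36/(-120 + 0))³ = (36/(-120))³ = (36*(-1/120))³ = (-3/10)³ = -27/1000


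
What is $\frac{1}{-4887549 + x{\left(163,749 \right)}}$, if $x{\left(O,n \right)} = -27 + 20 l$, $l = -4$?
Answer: $- \frac{1}{4887656} \approx -2.046 \cdot 10^{-7}$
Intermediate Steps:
$x{\left(O,n \right)} = -107$ ($x{\left(O,n \right)} = -27 + 20 \left(-4\right) = -27 - 80 = -107$)
$\frac{1}{-4887549 + x{\left(163,749 \right)}} = \frac{1}{-4887549 - 107} = \frac{1}{-4887656} = - \frac{1}{4887656}$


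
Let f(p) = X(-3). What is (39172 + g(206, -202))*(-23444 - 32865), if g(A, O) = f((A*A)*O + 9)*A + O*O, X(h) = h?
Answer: -4468569622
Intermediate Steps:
f(p) = -3
g(A, O) = O² - 3*A (g(A, O) = -3*A + O*O = -3*A + O² = O² - 3*A)
(39172 + g(206, -202))*(-23444 - 32865) = (39172 + ((-202)² - 3*206))*(-23444 - 32865) = (39172 + (40804 - 618))*(-56309) = (39172 + 40186)*(-56309) = 79358*(-56309) = -4468569622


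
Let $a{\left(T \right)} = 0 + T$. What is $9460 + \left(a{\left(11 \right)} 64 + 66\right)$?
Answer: $10230$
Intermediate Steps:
$a{\left(T \right)} = T$
$9460 + \left(a{\left(11 \right)} 64 + 66\right) = 9460 + \left(11 \cdot 64 + 66\right) = 9460 + \left(704 + 66\right) = 9460 + 770 = 10230$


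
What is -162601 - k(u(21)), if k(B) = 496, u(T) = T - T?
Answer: -163097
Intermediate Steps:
u(T) = 0
-162601 - k(u(21)) = -162601 - 1*496 = -162601 - 496 = -163097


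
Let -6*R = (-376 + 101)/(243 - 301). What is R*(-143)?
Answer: 39325/348 ≈ 113.00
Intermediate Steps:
R = -275/348 (R = -(-376 + 101)/(6*(243 - 301)) = -(-275)/(6*(-58)) = -(-275)*(-1)/(6*58) = -⅙*275/58 = -275/348 ≈ -0.79023)
R*(-143) = -275/348*(-143) = 39325/348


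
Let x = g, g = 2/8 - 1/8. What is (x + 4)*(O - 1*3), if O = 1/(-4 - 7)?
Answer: -51/4 ≈ -12.750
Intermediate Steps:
g = ⅛ (g = 2*(⅛) - 1*⅛ = ¼ - ⅛ = ⅛ ≈ 0.12500)
x = ⅛ ≈ 0.12500
O = -1/11 (O = 1/(-11) = -1/11 ≈ -0.090909)
(x + 4)*(O - 1*3) = (⅛ + 4)*(-1/11 - 1*3) = 33*(-1/11 - 3)/8 = (33/8)*(-34/11) = -51/4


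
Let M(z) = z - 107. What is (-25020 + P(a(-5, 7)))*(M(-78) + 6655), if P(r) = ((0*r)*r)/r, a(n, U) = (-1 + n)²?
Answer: -161879400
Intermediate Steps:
M(z) = -107 + z
P(r) = 0 (P(r) = (0*r)/r = 0/r = 0)
(-25020 + P(a(-5, 7)))*(M(-78) + 6655) = (-25020 + 0)*((-107 - 78) + 6655) = -25020*(-185 + 6655) = -25020*6470 = -161879400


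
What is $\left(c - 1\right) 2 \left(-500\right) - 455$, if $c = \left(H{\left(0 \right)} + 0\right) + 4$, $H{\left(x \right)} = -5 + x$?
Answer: $1545$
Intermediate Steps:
$c = -1$ ($c = \left(\left(-5 + 0\right) + 0\right) + 4 = \left(-5 + 0\right) + 4 = -5 + 4 = -1$)
$\left(c - 1\right) 2 \left(-500\right) - 455 = \left(-1 - 1\right) 2 \left(-500\right) - 455 = \left(-2\right) 2 \left(-500\right) - 455 = \left(-4\right) \left(-500\right) - 455 = 2000 - 455 = 1545$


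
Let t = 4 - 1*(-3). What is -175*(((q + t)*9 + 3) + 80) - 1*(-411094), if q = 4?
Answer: 379244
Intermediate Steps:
t = 7 (t = 4 + 3 = 7)
-175*(((q + t)*9 + 3) + 80) - 1*(-411094) = -175*(((4 + 7)*9 + 3) + 80) - 1*(-411094) = -175*((11*9 + 3) + 80) + 411094 = -175*((99 + 3) + 80) + 411094 = -175*(102 + 80) + 411094 = -175*182 + 411094 = -31850 + 411094 = 379244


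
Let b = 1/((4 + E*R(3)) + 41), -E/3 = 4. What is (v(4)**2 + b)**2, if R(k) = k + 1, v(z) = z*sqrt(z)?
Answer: 36481/9 ≈ 4053.4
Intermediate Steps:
E = -12 (E = -3*4 = -12)
v(z) = z**(3/2)
R(k) = 1 + k
b = -1/3 (b = 1/((4 - 12*(1 + 3)) + 41) = 1/((4 - 12*4) + 41) = 1/((4 - 48) + 41) = 1/(-44 + 41) = 1/(-3) = -1/3 ≈ -0.33333)
(v(4)**2 + b)**2 = ((4**(3/2))**2 - 1/3)**2 = (8**2 - 1/3)**2 = (64 - 1/3)**2 = (191/3)**2 = 36481/9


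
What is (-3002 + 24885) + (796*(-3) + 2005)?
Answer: 21500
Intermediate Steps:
(-3002 + 24885) + (796*(-3) + 2005) = 21883 + (-2388 + 2005) = 21883 - 383 = 21500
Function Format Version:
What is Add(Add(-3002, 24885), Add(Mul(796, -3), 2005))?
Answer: 21500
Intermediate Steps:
Add(Add(-3002, 24885), Add(Mul(796, -3), 2005)) = Add(21883, Add(-2388, 2005)) = Add(21883, -383) = 21500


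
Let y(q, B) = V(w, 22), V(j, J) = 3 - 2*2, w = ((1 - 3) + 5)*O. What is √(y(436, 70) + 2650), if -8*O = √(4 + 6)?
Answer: √2649 ≈ 51.468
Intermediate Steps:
O = -√10/8 (O = -√(4 + 6)/8 = -√10/8 ≈ -0.39528)
w = -3*√10/8 (w = ((1 - 3) + 5)*(-√10/8) = (-2 + 5)*(-√10/8) = 3*(-√10/8) = -3*√10/8 ≈ -1.1859)
V(j, J) = -1 (V(j, J) = 3 - 4 = -1)
y(q, B) = -1
√(y(436, 70) + 2650) = √(-1 + 2650) = √2649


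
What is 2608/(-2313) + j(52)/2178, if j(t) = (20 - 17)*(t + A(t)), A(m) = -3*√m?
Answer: -295522/279873 - √13/121 ≈ -1.0857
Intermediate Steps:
j(t) = -9*√t + 3*t (j(t) = (20 - 17)*(t - 3*√t) = 3*(t - 3*√t) = -9*√t + 3*t)
2608/(-2313) + j(52)/2178 = 2608/(-2313) + (-18*√13 + 3*52)/2178 = 2608*(-1/2313) + (-18*√13 + 156)*(1/2178) = -2608/2313 + (-18*√13 + 156)*(1/2178) = -2608/2313 + (156 - 18*√13)*(1/2178) = -2608/2313 + (26/363 - √13/121) = -295522/279873 - √13/121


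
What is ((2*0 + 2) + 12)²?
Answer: 196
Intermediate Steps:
((2*0 + 2) + 12)² = ((0 + 2) + 12)² = (2 + 12)² = 14² = 196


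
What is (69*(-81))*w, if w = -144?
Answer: 804816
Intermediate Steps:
(69*(-81))*w = (69*(-81))*(-144) = -5589*(-144) = 804816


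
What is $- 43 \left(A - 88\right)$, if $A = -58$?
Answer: $6278$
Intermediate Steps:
$- 43 \left(A - 88\right) = - 43 \left(-58 - 88\right) = \left(-43\right) \left(-146\right) = 6278$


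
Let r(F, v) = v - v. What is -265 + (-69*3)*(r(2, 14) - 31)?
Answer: 6152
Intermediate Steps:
r(F, v) = 0
-265 + (-69*3)*(r(2, 14) - 31) = -265 + (-69*3)*(0 - 31) = -265 - 207*(-31) = -265 + 6417 = 6152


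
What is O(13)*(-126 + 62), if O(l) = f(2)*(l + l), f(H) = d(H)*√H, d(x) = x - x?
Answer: 0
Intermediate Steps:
d(x) = 0
f(H) = 0 (f(H) = 0*√H = 0)
O(l) = 0 (O(l) = 0*(l + l) = 0*(2*l) = 0)
O(13)*(-126 + 62) = 0*(-126 + 62) = 0*(-64) = 0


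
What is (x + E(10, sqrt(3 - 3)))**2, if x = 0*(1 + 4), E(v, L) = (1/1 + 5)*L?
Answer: 0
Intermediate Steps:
E(v, L) = 6*L (E(v, L) = (1 + 5)*L = 6*L)
x = 0 (x = 0*5 = 0)
(x + E(10, sqrt(3 - 3)))**2 = (0 + 6*sqrt(3 - 3))**2 = (0 + 6*sqrt(0))**2 = (0 + 6*0)**2 = (0 + 0)**2 = 0**2 = 0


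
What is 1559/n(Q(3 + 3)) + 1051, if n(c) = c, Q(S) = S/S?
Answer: 2610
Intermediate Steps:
Q(S) = 1
1559/n(Q(3 + 3)) + 1051 = 1559/1 + 1051 = 1559*1 + 1051 = 1559 + 1051 = 2610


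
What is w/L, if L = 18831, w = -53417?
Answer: -53417/18831 ≈ -2.8367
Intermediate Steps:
w/L = -53417/18831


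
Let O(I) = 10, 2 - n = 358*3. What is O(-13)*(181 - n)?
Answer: 12530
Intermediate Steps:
n = -1072 (n = 2 - 358*3 = 2 - 1*1074 = 2 - 1074 = -1072)
O(-13)*(181 - n) = 10*(181 - 1*(-1072)) = 10*(181 + 1072) = 10*1253 = 12530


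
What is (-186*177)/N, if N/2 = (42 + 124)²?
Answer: -16461/27556 ≈ -0.59737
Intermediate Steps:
N = 55112 (N = 2*(42 + 124)² = 2*166² = 2*27556 = 55112)
(-186*177)/N = -186*177/55112 = -32922*1/55112 = -16461/27556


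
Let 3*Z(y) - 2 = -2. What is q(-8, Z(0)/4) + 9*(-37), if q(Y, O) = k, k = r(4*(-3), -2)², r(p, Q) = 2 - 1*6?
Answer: -317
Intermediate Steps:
Z(y) = 0 (Z(y) = ⅔ + (⅓)*(-2) = ⅔ - ⅔ = 0)
r(p, Q) = -4 (r(p, Q) = 2 - 6 = -4)
k = 16 (k = (-4)² = 16)
q(Y, O) = 16
q(-8, Z(0)/4) + 9*(-37) = 16 + 9*(-37) = 16 - 333 = -317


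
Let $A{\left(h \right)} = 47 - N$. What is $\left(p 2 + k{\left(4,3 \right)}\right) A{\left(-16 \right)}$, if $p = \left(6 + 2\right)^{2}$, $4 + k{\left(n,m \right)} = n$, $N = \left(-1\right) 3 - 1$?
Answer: $6528$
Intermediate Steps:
$N = -4$ ($N = -3 - 1 = -4$)
$k{\left(n,m \right)} = -4 + n$
$p = 64$ ($p = 8^{2} = 64$)
$A{\left(h \right)} = 51$ ($A{\left(h \right)} = 47 - -4 = 47 + 4 = 51$)
$\left(p 2 + k{\left(4,3 \right)}\right) A{\left(-16 \right)} = \left(64 \cdot 2 + \left(-4 + 4\right)\right) 51 = \left(128 + 0\right) 51 = 128 \cdot 51 = 6528$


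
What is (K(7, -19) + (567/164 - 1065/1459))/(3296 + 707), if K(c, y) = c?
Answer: 2327525/957821828 ≈ 0.0024300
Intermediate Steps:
(K(7, -19) + (567/164 - 1065/1459))/(3296 + 707) = (7 + (567/164 - 1065/1459))/(3296 + 707) = (7 + (567*(1/164) - 1065*1/1459))/4003 = (7 + (567/164 - 1065/1459))*(1/4003) = (7 + 652593/239276)*(1/4003) = (2327525/239276)*(1/4003) = 2327525/957821828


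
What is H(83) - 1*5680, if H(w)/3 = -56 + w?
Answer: -5599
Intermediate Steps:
H(w) = -168 + 3*w (H(w) = 3*(-56 + w) = -168 + 3*w)
H(83) - 1*5680 = (-168 + 3*83) - 1*5680 = (-168 + 249) - 5680 = 81 - 5680 = -5599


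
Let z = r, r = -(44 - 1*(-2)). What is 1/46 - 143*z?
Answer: 302589/46 ≈ 6578.0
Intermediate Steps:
r = -46 (r = -(44 + 2) = -1*46 = -46)
z = -46
1/46 - 143*z = 1/46 - 143*(-46) = 1/46 + 6578 = 302589/46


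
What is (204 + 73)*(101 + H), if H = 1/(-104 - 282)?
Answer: 10798845/386 ≈ 27976.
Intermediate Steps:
H = -1/386 (H = 1/(-386) = -1/386 ≈ -0.0025907)
(204 + 73)*(101 + H) = (204 + 73)*(101 - 1/386) = 277*(38985/386) = 10798845/386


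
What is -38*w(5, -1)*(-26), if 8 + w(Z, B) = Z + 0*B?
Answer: -2964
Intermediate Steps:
w(Z, B) = -8 + Z (w(Z, B) = -8 + (Z + 0*B) = -8 + (Z + 0) = -8 + Z)
-38*w(5, -1)*(-26) = -38*(-8 + 5)*(-26) = -38*(-3)*(-26) = 114*(-26) = -2964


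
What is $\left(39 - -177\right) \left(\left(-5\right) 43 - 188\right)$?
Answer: $-87048$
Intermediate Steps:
$\left(39 - -177\right) \left(\left(-5\right) 43 - 188\right) = \left(39 + 177\right) \left(-215 - 188\right) = 216 \left(-403\right) = -87048$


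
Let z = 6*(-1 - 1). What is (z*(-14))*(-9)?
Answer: -1512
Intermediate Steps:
z = -12 (z = 6*(-2) = -12)
(z*(-14))*(-9) = -12*(-14)*(-9) = 168*(-9) = -1512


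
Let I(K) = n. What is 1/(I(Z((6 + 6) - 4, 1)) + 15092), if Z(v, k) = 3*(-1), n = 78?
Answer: 1/15170 ≈ 6.5920e-5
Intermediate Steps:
Z(v, k) = -3
I(K) = 78
1/(I(Z((6 + 6) - 4, 1)) + 15092) = 1/(78 + 15092) = 1/15170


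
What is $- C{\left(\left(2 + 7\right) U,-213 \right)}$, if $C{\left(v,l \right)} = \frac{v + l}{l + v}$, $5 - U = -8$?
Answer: $-1$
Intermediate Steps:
$U = 13$ ($U = 5 - -8 = 5 + 8 = 13$)
$C{\left(v,l \right)} = 1$ ($C{\left(v,l \right)} = \frac{l + v}{l + v} = 1$)
$- C{\left(\left(2 + 7\right) U,-213 \right)} = \left(-1\right) 1 = -1$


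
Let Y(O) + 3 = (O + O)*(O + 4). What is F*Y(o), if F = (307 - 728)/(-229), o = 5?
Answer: 36627/229 ≈ 159.94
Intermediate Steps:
Y(O) = -3 + 2*O*(4 + O) (Y(O) = -3 + (O + O)*(O + 4) = -3 + (2*O)*(4 + O) = -3 + 2*O*(4 + O))
F = 421/229 (F = -421*(-1/229) = 421/229 ≈ 1.8384)
F*Y(o) = 421*(-3 + 2*5² + 8*5)/229 = 421*(-3 + 2*25 + 40)/229 = 421*(-3 + 50 + 40)/229 = (421/229)*87 = 36627/229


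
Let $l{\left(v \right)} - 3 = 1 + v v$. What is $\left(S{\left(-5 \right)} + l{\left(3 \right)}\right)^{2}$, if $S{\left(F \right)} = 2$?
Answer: $225$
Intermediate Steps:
$l{\left(v \right)} = 4 + v^{2}$ ($l{\left(v \right)} = 3 + \left(1 + v v\right) = 3 + \left(1 + v^{2}\right) = 4 + v^{2}$)
$\left(S{\left(-5 \right)} + l{\left(3 \right)}\right)^{2} = \left(2 + \left(4 + 3^{2}\right)\right)^{2} = \left(2 + \left(4 + 9\right)\right)^{2} = \left(2 + 13\right)^{2} = 15^{2} = 225$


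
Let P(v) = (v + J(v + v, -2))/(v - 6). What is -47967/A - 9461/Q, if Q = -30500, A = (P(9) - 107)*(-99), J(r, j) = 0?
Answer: -113798587/26169000 ≈ -4.3486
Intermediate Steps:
P(v) = v/(-6 + v) (P(v) = (v + 0)/(v - 6) = v/(-6 + v))
A = 10296 (A = (9/(-6 + 9) - 107)*(-99) = (9/3 - 107)*(-99) = (9*(⅓) - 107)*(-99) = (3 - 107)*(-99) = -104*(-99) = 10296)
-47967/A - 9461/Q = -47967/10296 - 9461/(-30500) = -47967*1/10296 - 9461*(-1/30500) = -15989/3432 + 9461/30500 = -113798587/26169000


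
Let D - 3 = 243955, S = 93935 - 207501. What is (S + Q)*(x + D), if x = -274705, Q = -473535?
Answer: 18051594447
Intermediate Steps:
S = -113566
D = 243958 (D = 3 + 243955 = 243958)
(S + Q)*(x + D) = (-113566 - 473535)*(-274705 + 243958) = -587101*(-30747) = 18051594447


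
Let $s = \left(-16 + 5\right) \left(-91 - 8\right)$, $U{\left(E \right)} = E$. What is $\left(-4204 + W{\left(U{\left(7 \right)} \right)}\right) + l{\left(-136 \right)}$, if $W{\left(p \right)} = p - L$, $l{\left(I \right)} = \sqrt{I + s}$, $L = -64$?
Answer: $-4133 + \sqrt{953} \approx -4102.1$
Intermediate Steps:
$s = 1089$ ($s = \left(-11\right) \left(-99\right) = 1089$)
$l{\left(I \right)} = \sqrt{1089 + I}$ ($l{\left(I \right)} = \sqrt{I + 1089} = \sqrt{1089 + I}$)
$W{\left(p \right)} = 64 + p$ ($W{\left(p \right)} = p - -64 = p + 64 = 64 + p$)
$\left(-4204 + W{\left(U{\left(7 \right)} \right)}\right) + l{\left(-136 \right)} = \left(-4204 + \left(64 + 7\right)\right) + \sqrt{1089 - 136} = \left(-4204 + 71\right) + \sqrt{953} = -4133 + \sqrt{953}$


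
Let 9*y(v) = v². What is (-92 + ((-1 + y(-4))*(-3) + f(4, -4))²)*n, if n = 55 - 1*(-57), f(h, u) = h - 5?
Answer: -81536/9 ≈ -9059.6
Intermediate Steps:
f(h, u) = -5 + h
y(v) = v²/9
n = 112 (n = 55 + 57 = 112)
(-92 + ((-1 + y(-4))*(-3) + f(4, -4))²)*n = (-92 + ((-1 + (⅑)*(-4)²)*(-3) + (-5 + 4))²)*112 = (-92 + ((-1 + (⅑)*16)*(-3) - 1)²)*112 = (-92 + ((-1 + 16/9)*(-3) - 1)²)*112 = (-92 + ((7/9)*(-3) - 1)²)*112 = (-92 + (-7/3 - 1)²)*112 = (-92 + (-10/3)²)*112 = (-92 + 100/9)*112 = -728/9*112 = -81536/9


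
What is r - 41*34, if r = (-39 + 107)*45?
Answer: 1666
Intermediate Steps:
r = 3060 (r = 68*45 = 3060)
r - 41*34 = 3060 - 41*34 = 3060 - 1394 = 1666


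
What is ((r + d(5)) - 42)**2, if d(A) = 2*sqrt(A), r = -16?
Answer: 3384 - 232*sqrt(5) ≈ 2865.2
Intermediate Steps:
((r + d(5)) - 42)**2 = ((-16 + 2*sqrt(5)) - 42)**2 = (-58 + 2*sqrt(5))**2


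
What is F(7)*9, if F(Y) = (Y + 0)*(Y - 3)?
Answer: 252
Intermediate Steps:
F(Y) = Y*(-3 + Y)
F(7)*9 = (7*(-3 + 7))*9 = (7*4)*9 = 28*9 = 252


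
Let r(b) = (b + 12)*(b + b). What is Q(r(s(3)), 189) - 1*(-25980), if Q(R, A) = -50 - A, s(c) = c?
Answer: 25741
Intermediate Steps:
r(b) = 2*b*(12 + b) (r(b) = (12 + b)*(2*b) = 2*b*(12 + b))
Q(r(s(3)), 189) - 1*(-25980) = (-50 - 1*189) - 1*(-25980) = (-50 - 189) + 25980 = -239 + 25980 = 25741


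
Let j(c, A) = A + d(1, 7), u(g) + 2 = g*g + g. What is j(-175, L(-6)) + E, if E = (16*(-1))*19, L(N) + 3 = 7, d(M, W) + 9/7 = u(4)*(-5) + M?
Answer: -2732/7 ≈ -390.29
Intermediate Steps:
u(g) = -2 + g + g**2 (u(g) = -2 + (g*g + g) = -2 + (g**2 + g) = -2 + (g + g**2) = -2 + g + g**2)
d(M, W) = -639/7 + M (d(M, W) = -9/7 + ((-2 + 4 + 4**2)*(-5) + M) = -9/7 + ((-2 + 4 + 16)*(-5) + M) = -9/7 + (18*(-5) + M) = -9/7 + (-90 + M) = -639/7 + M)
L(N) = 4 (L(N) = -3 + 7 = 4)
j(c, A) = -632/7 + A (j(c, A) = A + (-639/7 + 1) = A - 632/7 = -632/7 + A)
E = -304 (E = -16*19 = -304)
j(-175, L(-6)) + E = (-632/7 + 4) - 304 = -604/7 - 304 = -2732/7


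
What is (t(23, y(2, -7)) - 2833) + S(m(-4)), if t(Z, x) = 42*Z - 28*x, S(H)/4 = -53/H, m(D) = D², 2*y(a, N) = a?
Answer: -7633/4 ≈ -1908.3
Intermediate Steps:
y(a, N) = a/2
S(H) = -212/H (S(H) = 4*(-53/H) = -212/H)
t(Z, x) = -28*x + 42*Z
(t(23, y(2, -7)) - 2833) + S(m(-4)) = ((-14*2 + 42*23) - 2833) - 212/((-4)²) = ((-28*1 + 966) - 2833) - 212/16 = ((-28 + 966) - 2833) - 212*1/16 = (938 - 2833) - 53/4 = -1895 - 53/4 = -7633/4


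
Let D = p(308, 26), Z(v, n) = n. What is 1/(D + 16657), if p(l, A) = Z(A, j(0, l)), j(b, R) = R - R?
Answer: 1/16657 ≈ 6.0035e-5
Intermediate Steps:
j(b, R) = 0
p(l, A) = 0
D = 0
1/(D + 16657) = 1/(0 + 16657) = 1/16657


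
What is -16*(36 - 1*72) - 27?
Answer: 549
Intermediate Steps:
-16*(36 - 1*72) - 27 = -16*(36 - 72) - 27 = -16*(-36) - 27 = 576 - 27 = 549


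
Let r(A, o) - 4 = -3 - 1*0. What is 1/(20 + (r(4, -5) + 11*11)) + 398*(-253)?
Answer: -14298547/142 ≈ -1.0069e+5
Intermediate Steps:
r(A, o) = 1 (r(A, o) = 4 + (-3 - 1*0) = 4 + (-3 + 0) = 4 - 3 = 1)
1/(20 + (r(4, -5) + 11*11)) + 398*(-253) = 1/(20 + (1 + 11*11)) + 398*(-253) = 1/(20 + (1 + 121)) - 100694 = 1/(20 + 122) - 100694 = 1/142 - 100694 = -14298547/142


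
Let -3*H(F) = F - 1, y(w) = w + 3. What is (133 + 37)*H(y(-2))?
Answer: 0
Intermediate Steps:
y(w) = 3 + w
H(F) = ⅓ - F/3 (H(F) = -(F - 1)/3 = -(-1 + F)/3 = ⅓ - F/3)
(133 + 37)*H(y(-2)) = (133 + 37)*(⅓ - (3 - 2)/3) = 170*(⅓ - ⅓*1) = 170*(⅓ - ⅓) = 170*0 = 0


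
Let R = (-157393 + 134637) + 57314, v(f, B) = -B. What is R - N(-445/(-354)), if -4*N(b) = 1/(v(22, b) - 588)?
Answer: 14417390075/417194 ≈ 34558.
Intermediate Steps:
N(b) = -1/(4*(-588 - b)) (N(b) = -1/(4*(-b - 588)) = -1/(4*(-588 - b)))
R = 34558 (R = -22756 + 57314 = 34558)
R - N(-445/(-354)) = 34558 - 1/(4*(588 - 445/(-354))) = 34558 - 1/(4*(588 - 445*(-1/354))) = 34558 - 1/(4*(588 + 445/354)) = 34558 - 1/(4*208597/354) = 34558 - 354/(4*208597) = 34558 - 1*177/417194 = 34558 - 177/417194 = 14417390075/417194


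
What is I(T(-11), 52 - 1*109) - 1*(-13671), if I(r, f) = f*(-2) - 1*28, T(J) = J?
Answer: 13757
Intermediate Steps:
I(r, f) = -28 - 2*f (I(r, f) = -2*f - 28 = -28 - 2*f)
I(T(-11), 52 - 1*109) - 1*(-13671) = (-28 - 2*(52 - 1*109)) - 1*(-13671) = (-28 - 2*(52 - 109)) + 13671 = (-28 - 2*(-57)) + 13671 = (-28 + 114) + 13671 = 86 + 13671 = 13757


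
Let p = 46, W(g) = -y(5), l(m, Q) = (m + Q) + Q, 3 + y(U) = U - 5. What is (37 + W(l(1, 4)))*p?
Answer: 1840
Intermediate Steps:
y(U) = -8 + U (y(U) = -3 + (U - 5) = -3 + (-5 + U) = -8 + U)
l(m, Q) = m + 2*Q (l(m, Q) = (Q + m) + Q = m + 2*Q)
W(g) = 3 (W(g) = -(-8 + 5) = -1*(-3) = 3)
(37 + W(l(1, 4)))*p = (37 + 3)*46 = 40*46 = 1840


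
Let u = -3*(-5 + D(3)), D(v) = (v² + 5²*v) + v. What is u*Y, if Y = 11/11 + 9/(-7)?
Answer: 492/7 ≈ 70.286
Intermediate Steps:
D(v) = v² + 26*v (D(v) = (v² + 25*v) + v = v² + 26*v)
Y = -2/7 (Y = 11*(1/11) + 9*(-⅐) = 1 - 9/7 = -2/7 ≈ -0.28571)
u = -246 (u = -3*(-5 + 3*(26 + 3)) = -3*(-5 + 3*29) = -3*(-5 + 87) = -3*82 = -246)
u*Y = -246*(-2/7) = 492/7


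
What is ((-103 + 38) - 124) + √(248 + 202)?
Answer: -189 + 15*√2 ≈ -167.79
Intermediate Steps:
((-103 + 38) - 124) + √(248 + 202) = (-65 - 124) + √450 = -189 + 15*√2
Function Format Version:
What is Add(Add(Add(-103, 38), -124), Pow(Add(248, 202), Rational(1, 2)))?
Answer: Add(-189, Mul(15, Pow(2, Rational(1, 2)))) ≈ -167.79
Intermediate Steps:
Add(Add(Add(-103, 38), -124), Pow(Add(248, 202), Rational(1, 2))) = Add(Add(-65, -124), Pow(450, Rational(1, 2))) = Add(-189, Mul(15, Pow(2, Rational(1, 2))))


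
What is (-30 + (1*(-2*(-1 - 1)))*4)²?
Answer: 196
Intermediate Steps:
(-30 + (1*(-2*(-1 - 1)))*4)² = (-30 + (1*(-2*(-2)))*4)² = (-30 + (1*4)*4)² = (-30 + 4*4)² = (-30 + 16)² = (-14)² = 196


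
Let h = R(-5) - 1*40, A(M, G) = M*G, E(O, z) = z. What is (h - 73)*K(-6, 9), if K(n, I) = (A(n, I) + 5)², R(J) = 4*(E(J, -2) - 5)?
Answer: -338541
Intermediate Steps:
A(M, G) = G*M
R(J) = -28 (R(J) = 4*(-2 - 5) = 4*(-7) = -28)
K(n, I) = (5 + I*n)² (K(n, I) = (I*n + 5)² = (5 + I*n)²)
h = -68 (h = -28 - 1*40 = -28 - 40 = -68)
(h - 73)*K(-6, 9) = (-68 - 73)*(5 + 9*(-6))² = -141*(5 - 54)² = -141*(-49)² = -141*2401 = -338541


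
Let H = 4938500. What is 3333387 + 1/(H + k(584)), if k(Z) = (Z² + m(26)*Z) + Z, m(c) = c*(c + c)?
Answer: 20232685740997/6069708 ≈ 3.3334e+6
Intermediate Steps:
m(c) = 2*c² (m(c) = c*(2*c) = 2*c²)
k(Z) = Z² + 1353*Z (k(Z) = (Z² + (2*26²)*Z) + Z = (Z² + (2*676)*Z) + Z = (Z² + 1352*Z) + Z = Z² + 1353*Z)
3333387 + 1/(H + k(584)) = 3333387 + 1/(4938500 + 584*(1353 + 584)) = 3333387 + 1/(4938500 + 584*1937) = 3333387 + 1/(4938500 + 1131208) = 3333387 + 1/6069708 = 20232685740997/6069708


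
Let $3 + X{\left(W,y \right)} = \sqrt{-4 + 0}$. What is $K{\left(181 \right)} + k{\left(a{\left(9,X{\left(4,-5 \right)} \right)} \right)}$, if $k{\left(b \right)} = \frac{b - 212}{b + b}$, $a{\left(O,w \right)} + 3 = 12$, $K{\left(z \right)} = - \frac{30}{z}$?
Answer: $- \frac{37283}{3258} \approx -11.444$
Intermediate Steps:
$X{\left(W,y \right)} = -3 + 2 i$ ($X{\left(W,y \right)} = -3 + \sqrt{-4 + 0} = -3 + \sqrt{-4} = -3 + 2 i$)
$a{\left(O,w \right)} = 9$ ($a{\left(O,w \right)} = -3 + 12 = 9$)
$k{\left(b \right)} = \frac{-212 + b}{2 b}$
$K{\left(181 \right)} + k{\left(a{\left(9,X{\left(4,-5 \right)} \right)} \right)} = - \frac{30}{181} + \frac{-212 + 9}{2 \cdot 9} = \left(-30\right) \frac{1}{181} + \frac{1}{2} \cdot \frac{1}{9} \left(-203\right) = - \frac{30}{181} - \frac{203}{18} = - \frac{37283}{3258}$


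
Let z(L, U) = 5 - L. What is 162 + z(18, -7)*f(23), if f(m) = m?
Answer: -137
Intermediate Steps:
162 + z(18, -7)*f(23) = 162 + (5 - 1*18)*23 = 162 + (5 - 18)*23 = 162 - 13*23 = 162 - 299 = -137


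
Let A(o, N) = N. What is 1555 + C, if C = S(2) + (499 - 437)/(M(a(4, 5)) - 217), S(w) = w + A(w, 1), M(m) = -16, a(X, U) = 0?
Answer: 362952/233 ≈ 1557.7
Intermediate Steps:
S(w) = 1 + w (S(w) = w + 1 = 1 + w)
C = 637/233 (C = (1 + 2) + (499 - 437)/(-16 - 217) = 3 + 62/(-233) = 3 + 62*(-1/233) = 3 - 62/233 = 637/233 ≈ 2.7339)
1555 + C = 1555 + 637/233 = 362952/233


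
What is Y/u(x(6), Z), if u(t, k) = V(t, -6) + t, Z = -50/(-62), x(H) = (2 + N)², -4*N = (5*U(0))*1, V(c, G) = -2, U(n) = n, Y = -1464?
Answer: -732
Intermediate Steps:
N = 0 (N = -5*0/4 = -0 = -¼*0 = 0)
x(H) = 4 (x(H) = (2 + 0)² = 2² = 4)
Z = 25/31 (Z = -50*(-1/62) = 25/31 ≈ 0.80645)
u(t, k) = -2 + t
Y/u(x(6), Z) = -1464/(-2 + 4) = -1464/2 = -1464*½ = -732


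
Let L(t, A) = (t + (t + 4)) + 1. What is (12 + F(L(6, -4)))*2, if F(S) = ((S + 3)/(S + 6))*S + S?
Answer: 2014/23 ≈ 87.565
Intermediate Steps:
L(t, A) = 5 + 2*t (L(t, A) = (t + (4 + t)) + 1 = (4 + 2*t) + 1 = 5 + 2*t)
F(S) = S + S*(3 + S)/(6 + S) (F(S) = ((3 + S)/(6 + S))*S + S = S*(3 + S)/(6 + S) + S = S + S*(3 + S)/(6 + S))
(12 + F(L(6, -4)))*2 = (12 + (5 + 2*6)*(9 + 2*(5 + 2*6))/(6 + (5 + 2*6)))*2 = (12 + (5 + 12)*(9 + 2*(5 + 12))/(6 + (5 + 12)))*2 = (12 + 17*(9 + 2*17)/(6 + 17))*2 = (12 + 17*(9 + 34)/23)*2 = (12 + 17*(1/23)*43)*2 = (12 + 731/23)*2 = (1007/23)*2 = 2014/23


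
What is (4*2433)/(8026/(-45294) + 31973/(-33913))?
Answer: -1868611420863/215046350 ≈ -8689.3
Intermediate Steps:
(4*2433)/(8026/(-45294) + 31973/(-33913)) = 9732/(8026*(-1/45294) + 31973*(-1/33913)) = 9732/(-4013/22647 - 31973/33913) = 9732/(-860185400/768027711) = 9732*(-768027711/860185400) = -1868611420863/215046350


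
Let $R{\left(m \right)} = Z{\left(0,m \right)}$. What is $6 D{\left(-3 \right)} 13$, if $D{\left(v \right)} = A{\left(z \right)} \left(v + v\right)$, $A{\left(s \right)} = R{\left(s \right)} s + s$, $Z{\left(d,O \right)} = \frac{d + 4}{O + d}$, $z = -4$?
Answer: $0$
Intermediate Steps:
$Z{\left(d,O \right)} = \frac{4 + d}{O + d}$
$R{\left(m \right)} = \frac{4}{m}$ ($R{\left(m \right)} = \frac{4 + 0}{m + 0} = \frac{1}{m} 4 = \frac{4}{m}$)
$A{\left(s \right)} = 4 + s$ ($A{\left(s \right)} = \frac{4}{s} s + s = 4 + s$)
$D{\left(v \right)} = 0$ ($D{\left(v \right)} = \left(4 - 4\right) \left(v + v\right) = 0 \cdot 2 v = 0$)
$6 D{\left(-3 \right)} 13 = 6 \cdot 0 \cdot 13 = 0 \cdot 13 = 0$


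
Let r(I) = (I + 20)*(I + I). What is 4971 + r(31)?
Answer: 8133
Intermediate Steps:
r(I) = 2*I*(20 + I) (r(I) = (20 + I)*(2*I) = 2*I*(20 + I))
4971 + r(31) = 4971 + 2*31*(20 + 31) = 4971 + 2*31*51 = 4971 + 3162 = 8133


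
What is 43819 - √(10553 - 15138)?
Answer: 43819 - I*√4585 ≈ 43819.0 - 67.713*I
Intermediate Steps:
43819 - √(10553 - 15138) = 43819 - √(-4585) = 43819 - I*√4585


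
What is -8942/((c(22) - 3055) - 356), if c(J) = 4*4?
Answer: 8942/3395 ≈ 2.6339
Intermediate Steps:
c(J) = 16
-8942/((c(22) - 3055) - 356) = -8942/((16 - 3055) - 356) = -8942/(-3039 - 356) = -8942/(-3395) = -8942*(-1/3395) = 8942/3395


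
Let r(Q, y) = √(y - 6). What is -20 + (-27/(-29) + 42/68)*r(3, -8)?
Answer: -20 + 1527*I*√14/986 ≈ -20.0 + 5.7946*I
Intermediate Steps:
r(Q, y) = √(-6 + y)
-20 + (-27/(-29) + 42/68)*r(3, -8) = -20 + (-27/(-29) + 42/68)*√(-6 - 8) = -20 + (-27*(-1/29) + 42*(1/68))*√(-14) = -20 + (27/29 + 21/34)*(I*√14) = -20 + 1527*(I*√14)/986 = -20 + 1527*I*√14/986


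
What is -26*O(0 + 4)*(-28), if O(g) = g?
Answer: 2912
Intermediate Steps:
-26*O(0 + 4)*(-28) = -26*(0 + 4)*(-28) = -26*4*(-28) = -104*(-28) = 2912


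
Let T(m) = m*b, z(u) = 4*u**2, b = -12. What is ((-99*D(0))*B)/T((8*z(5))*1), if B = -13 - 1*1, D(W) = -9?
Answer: 2079/1600 ≈ 1.2994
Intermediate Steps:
B = -14 (B = -13 - 1 = -14)
T(m) = -12*m (T(m) = m*(-12) = -12*m)
((-99*D(0))*B)/T((8*z(5))*1) = (-99*(-9)*(-14))/((-12*8*(4*5**2))) = (891*(-14))/((-12*8*(4*25))) = -12474/((-12*8*100)) = -12474/((-9600)) = -12474/((-12*800)) = -12474/(-9600) = -12474*(-1/9600) = 2079/1600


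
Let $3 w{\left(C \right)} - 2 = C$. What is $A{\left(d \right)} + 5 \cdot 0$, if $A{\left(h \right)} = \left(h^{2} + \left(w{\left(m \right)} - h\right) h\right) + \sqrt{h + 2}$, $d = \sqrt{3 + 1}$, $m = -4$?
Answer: $\frac{2}{3} \approx 0.66667$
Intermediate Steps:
$w{\left(C \right)} = \frac{2}{3} + \frac{C}{3}$
$d = 2$ ($d = \sqrt{4} = 2$)
$A{\left(h \right)} = h^{2} + \sqrt{2 + h} + h \left(- \frac{2}{3} - h\right)$ ($A{\left(h \right)} = \left(h^{2} + \left(\left(\frac{2}{3} + \frac{1}{3} \left(-4\right)\right) - h\right) h\right) + \sqrt{h + 2} = \left(h^{2} + \left(\left(\frac{2}{3} - \frac{4}{3}\right) - h\right) h\right) + \sqrt{2 + h} = \left(h^{2} + \left(- \frac{2}{3} - h\right) h\right) + \sqrt{2 + h} = \left(h^{2} + h \left(- \frac{2}{3} - h\right)\right) + \sqrt{2 + h} = h^{2} + \sqrt{2 + h} + h \left(- \frac{2}{3} - h\right)$)
$A{\left(d \right)} + 5 \cdot 0 = \left(\sqrt{2 + 2} - \frac{4}{3}\right) + 5 \cdot 0 = \left(\sqrt{4} - \frac{4}{3}\right) + 0 = \left(2 - \frac{4}{3}\right) + 0 = \frac{2}{3} + 0 = \frac{2}{3}$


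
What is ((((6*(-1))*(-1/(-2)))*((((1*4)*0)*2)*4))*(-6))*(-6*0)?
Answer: 0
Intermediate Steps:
((((6*(-1))*(-1/(-2)))*((((1*4)*0)*2)*4))*(-6))*(-6*0) = (((-(-6)*(-1)/2)*(((4*0)*2)*4))*(-6))*0 = (((-6*½)*((0*2)*4))*(-6))*0 = (-0*4*(-6))*0 = (-3*0*(-6))*0 = (0*(-6))*0 = 0*0 = 0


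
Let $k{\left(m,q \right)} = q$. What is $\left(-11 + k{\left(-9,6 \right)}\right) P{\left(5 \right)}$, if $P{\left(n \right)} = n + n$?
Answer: $-50$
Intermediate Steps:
$P{\left(n \right)} = 2 n$
$\left(-11 + k{\left(-9,6 \right)}\right) P{\left(5 \right)} = \left(-11 + 6\right) 2 \cdot 5 = \left(-5\right) 10 = -50$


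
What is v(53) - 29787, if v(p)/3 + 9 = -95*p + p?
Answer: -44760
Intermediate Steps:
v(p) = -27 - 282*p (v(p) = -27 + 3*(-95*p + p) = -27 + 3*(-94*p) = -27 - 282*p)
v(53) - 29787 = (-27 - 282*53) - 29787 = (-27 - 14946) - 29787 = -14973 - 29787 = -44760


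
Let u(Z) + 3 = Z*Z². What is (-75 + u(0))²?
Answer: 6084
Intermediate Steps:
u(Z) = -3 + Z³ (u(Z) = -3 + Z*Z² = -3 + Z³)
(-75 + u(0))² = (-75 + (-3 + 0³))² = (-75 + (-3 + 0))² = (-75 - 3)² = (-78)² = 6084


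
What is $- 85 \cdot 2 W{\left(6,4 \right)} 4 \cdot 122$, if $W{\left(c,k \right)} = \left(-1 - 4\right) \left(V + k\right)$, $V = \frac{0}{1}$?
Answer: $1659200$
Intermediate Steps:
$V = 0$ ($V = 0 \cdot 1 = 0$)
$W{\left(c,k \right)} = - 5 k$ ($W{\left(c,k \right)} = \left(-1 - 4\right) \left(0 + k\right) = - 5 k$)
$- 85 \cdot 2 W{\left(6,4 \right)} 4 \cdot 122 = - 85 \cdot 2 \left(\left(-5\right) 4\right) 4 \cdot 122 = - 85 \cdot 2 \left(-20\right) 4 \cdot 122 = - 85 \left(\left(-40\right) 4\right) 122 = \left(-85\right) \left(-160\right) 122 = 13600 \cdot 122 = 1659200$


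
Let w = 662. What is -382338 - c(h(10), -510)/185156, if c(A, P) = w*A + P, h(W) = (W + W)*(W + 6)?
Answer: -35396193029/92578 ≈ -3.8234e+5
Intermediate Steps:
h(W) = 2*W*(6 + W) (h(W) = (2*W)*(6 + W) = 2*W*(6 + W))
c(A, P) = P + 662*A (c(A, P) = 662*A + P = P + 662*A)
-382338 - c(h(10), -510)/185156 = -382338 - (-510 + 662*(2*10*(6 + 10)))/185156 = -382338 - (-510 + 662*(2*10*16))/185156 = -382338 - (-510 + 662*320)/185156 = -382338 - (-510 + 211840)/185156 = -382338 - 211330/185156 = -382338 - 1*105665/92578 = -382338 - 105665/92578 = -35396193029/92578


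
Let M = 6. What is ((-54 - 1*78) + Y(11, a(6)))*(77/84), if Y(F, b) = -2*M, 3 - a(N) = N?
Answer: -132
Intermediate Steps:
a(N) = 3 - N
Y(F, b) = -12 (Y(F, b) = -2*6 = -12)
((-54 - 1*78) + Y(11, a(6)))*(77/84) = ((-54 - 1*78) - 12)*(77/84) = ((-54 - 78) - 12)*(77*(1/84)) = (-132 - 12)*(11/12) = -144*11/12 = -132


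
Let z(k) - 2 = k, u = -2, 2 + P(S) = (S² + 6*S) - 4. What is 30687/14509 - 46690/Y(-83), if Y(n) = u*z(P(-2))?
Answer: -338344361/174108 ≈ -1943.3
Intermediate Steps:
P(S) = -6 + S² + 6*S (P(S) = -2 + ((S² + 6*S) - 4) = -2 + (-4 + S² + 6*S) = -6 + S² + 6*S)
z(k) = 2 + k
Y(n) = 24 (Y(n) = -2*(2 + (-6 + (-2)² + 6*(-2))) = -2*(2 + (-6 + 4 - 12)) = -2*(2 - 14) = -2*(-12) = 24)
30687/14509 - 46690/Y(-83) = 30687/14509 - 46690/24 = 30687*(1/14509) - 46690*1/24 = 30687/14509 - 23345/12 = -338344361/174108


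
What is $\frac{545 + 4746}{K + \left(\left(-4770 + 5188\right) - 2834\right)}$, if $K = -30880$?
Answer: $- \frac{5291}{33296} \approx -0.15891$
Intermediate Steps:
$\frac{545 + 4746}{K + \left(\left(-4770 + 5188\right) - 2834\right)} = \frac{545 + 4746}{-30880 + \left(\left(-4770 + 5188\right) - 2834\right)} = \frac{5291}{-30880 + \left(418 - 2834\right)} = \frac{5291}{-30880 - 2416} = \frac{5291}{-33296} = 5291 \left(- \frac{1}{33296}\right) = - \frac{5291}{33296}$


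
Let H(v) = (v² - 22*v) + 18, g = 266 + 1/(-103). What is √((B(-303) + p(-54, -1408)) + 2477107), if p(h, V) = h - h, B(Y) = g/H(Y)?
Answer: 5*√10197411372114730530/10144779 ≈ 1573.9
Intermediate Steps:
g = 27397/103 (g = 266 - 1/103 = 27397/103 ≈ 265.99)
H(v) = 18 + v² - 22*v
B(Y) = 27397/(103*(18 + Y² - 22*Y))
p(h, V) = 0
√((B(-303) + p(-54, -1408)) + 2477107) = √((27397/(103*(18 + (-303)² - 22*(-303))) + 0) + 2477107) = √((27397/(103*(18 + 91809 + 6666)) + 0) + 2477107) = √(((27397/103)/98493 + 0) + 2477107) = √(((27397/103)*(1/98493) + 0) + 2477107) = √((27397/10144779 + 0) + 2477107) = √(27397/10144779 + 2477107) = √(25129703101750/10144779) = 5*√10197411372114730530/10144779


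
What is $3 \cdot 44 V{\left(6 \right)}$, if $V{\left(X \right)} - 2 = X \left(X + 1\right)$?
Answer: $5808$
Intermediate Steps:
$V{\left(X \right)} = 2 + X \left(1 + X\right)$ ($V{\left(X \right)} = 2 + X \left(X + 1\right) = 2 + X \left(1 + X\right)$)
$3 \cdot 44 V{\left(6 \right)} = 3 \cdot 44 \left(2 + 6 + 6^{2}\right) = 132 \left(2 + 6 + 36\right) = 132 \cdot 44 = 5808$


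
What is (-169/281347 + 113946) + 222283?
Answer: 94597020294/281347 ≈ 3.3623e+5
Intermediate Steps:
(-169/281347 + 113946) + 222283 = 32058365093/281347 + 222283 = 94597020294/281347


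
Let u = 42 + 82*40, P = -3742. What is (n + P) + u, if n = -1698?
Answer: -2118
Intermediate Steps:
u = 3322 (u = 42 + 3280 = 3322)
(n + P) + u = (-1698 - 3742) + 3322 = -5440 + 3322 = -2118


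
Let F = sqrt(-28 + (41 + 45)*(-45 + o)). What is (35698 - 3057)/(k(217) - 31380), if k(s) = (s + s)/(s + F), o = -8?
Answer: 32641*(-sqrt(4586) + 217*I)/(2*(-3404513*I + 15690*sqrt(4586))) ≈ -1.0402 + 1.8855e-5*I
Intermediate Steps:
F = I*sqrt(4586) (F = sqrt(-28 + (41 + 45)*(-45 - 8)) = sqrt(-28 + 86*(-53)) = sqrt(-28 - 4558) = sqrt(-4586) = I*sqrt(4586) ≈ 67.72*I)
k(s) = 2*s/(s + I*sqrt(4586)) (k(s) = (s + s)/(s + I*sqrt(4586)) = (2*s)/(s + I*sqrt(4586)) = 2*s/(s + I*sqrt(4586)))
(35698 - 3057)/(k(217) - 31380) = (35698 - 3057)/(2*217/(217 + I*sqrt(4586)) - 31380) = 32641/(434/(217 + I*sqrt(4586)) - 31380) = 32641/(-31380 + 434/(217 + I*sqrt(4586)))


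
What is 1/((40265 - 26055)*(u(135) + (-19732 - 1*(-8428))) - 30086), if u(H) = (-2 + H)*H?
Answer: 1/94480624 ≈ 1.0584e-8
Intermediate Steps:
u(H) = H*(-2 + H)
1/((40265 - 26055)*(u(135) + (-19732 - 1*(-8428))) - 30086) = 1/((40265 - 26055)*(135*(-2 + 135) + (-19732 - 1*(-8428))) - 30086) = 1/(14210*(135*133 + (-19732 + 8428)) - 30086) = 1/(14210*(17955 - 11304) - 30086) = 1/(14210*6651 - 30086) = 1/(94510710 - 30086) = 1/94480624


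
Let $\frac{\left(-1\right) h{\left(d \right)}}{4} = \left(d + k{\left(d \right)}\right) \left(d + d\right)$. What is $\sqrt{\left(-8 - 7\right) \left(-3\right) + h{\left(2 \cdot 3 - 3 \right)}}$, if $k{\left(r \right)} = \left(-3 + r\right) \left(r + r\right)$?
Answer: $3 i \sqrt{3} \approx 5.1962 i$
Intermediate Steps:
$k{\left(r \right)} = 2 r \left(-3 + r\right)$ ($k{\left(r \right)} = \left(-3 + r\right) 2 r = 2 r \left(-3 + r\right)$)
$h{\left(d \right)} = - 8 d \left(d + 2 d \left(-3 + d\right)\right)$ ($h{\left(d \right)} = - 4 \left(d + 2 d \left(-3 + d\right)\right) \left(d + d\right) = - 4 \left(d + 2 d \left(-3 + d\right)\right) 2 d = - 4 \cdot 2 d \left(d + 2 d \left(-3 + d\right)\right) = - 8 d \left(d + 2 d \left(-3 + d\right)\right)$)
$\sqrt{\left(-8 - 7\right) \left(-3\right) + h{\left(2 \cdot 3 - 3 \right)}} = \sqrt{\left(-8 - 7\right) \left(-3\right) + \left(2 \cdot 3 - 3\right)^{2} \left(40 - 16 \left(2 \cdot 3 - 3\right)\right)} = \sqrt{\left(-15\right) \left(-3\right) + \left(6 - 3\right)^{2} \left(40 - 16 \left(6 - 3\right)\right)} = \sqrt{45 + 3^{2} \left(40 - 48\right)} = \sqrt{45 + 9 \left(40 - 48\right)} = \sqrt{45 + 9 \left(-8\right)} = \sqrt{45 - 72} = \sqrt{-27} = 3 i \sqrt{3}$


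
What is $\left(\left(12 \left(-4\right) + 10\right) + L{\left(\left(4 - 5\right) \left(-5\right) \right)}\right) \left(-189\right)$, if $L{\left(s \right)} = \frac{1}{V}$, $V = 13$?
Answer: $\frac{93177}{13} \approx 7167.5$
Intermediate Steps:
$L{\left(s \right)} = \frac{1}{13}$
$\left(\left(12 \left(-4\right) + 10\right) + L{\left(\left(4 - 5\right) \left(-5\right) \right)}\right) \left(-189\right) = \left(\left(12 \left(-4\right) + 10\right) + \frac{1}{13}\right) \left(-189\right) = \left(\left(-48 + 10\right) + \frac{1}{13}\right) \left(-189\right) = \left(-38 + \frac{1}{13}\right) \left(-189\right) = \left(- \frac{493}{13}\right) \left(-189\right) = \frac{93177}{13}$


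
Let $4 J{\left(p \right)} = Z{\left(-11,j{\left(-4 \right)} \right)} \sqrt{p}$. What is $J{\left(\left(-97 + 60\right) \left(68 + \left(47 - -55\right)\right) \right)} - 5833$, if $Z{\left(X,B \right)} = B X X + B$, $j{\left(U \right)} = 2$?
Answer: $-5833 + 61 i \sqrt{6290} \approx -5833.0 + 4837.9 i$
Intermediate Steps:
$Z{\left(X,B \right)} = B + B X^{2}$ ($Z{\left(X,B \right)} = B X^{2} + B = B + B X^{2}$)
$J{\left(p \right)} = 61 \sqrt{p}$ ($J{\left(p \right)} = \frac{2 \left(1 + \left(-11\right)^{2}\right) \sqrt{p}}{4} = \frac{2 \left(1 + 121\right) \sqrt{p}}{4} = \frac{2 \cdot 122 \sqrt{p}}{4} = \frac{244 \sqrt{p}}{4} = 61 \sqrt{p}$)
$J{\left(\left(-97 + 60\right) \left(68 + \left(47 - -55\right)\right) \right)} - 5833 = 61 \sqrt{\left(-97 + 60\right) \left(68 + \left(47 - -55\right)\right)} - 5833 = 61 \sqrt{- 37 \left(68 + \left(47 + 55\right)\right)} - 5833 = 61 \sqrt{- 37 \left(68 + 102\right)} - 5833 = 61 \sqrt{\left(-37\right) 170} - 5833 = 61 \sqrt{-6290} - 5833 = 61 i \sqrt{6290} - 5833 = -5833 + 61 i \sqrt{6290}$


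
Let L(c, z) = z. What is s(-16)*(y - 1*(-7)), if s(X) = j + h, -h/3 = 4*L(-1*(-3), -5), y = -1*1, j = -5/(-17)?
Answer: 6150/17 ≈ 361.76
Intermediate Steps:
j = 5/17 (j = -5*(-1/17) = 5/17 ≈ 0.29412)
y = -1
h = 60 (h = -12*(-5) = -3*(-20) = 60)
s(X) = 1025/17 (s(X) = 5/17 + 60 = 1025/17)
s(-16)*(y - 1*(-7)) = 1025*(-1 - 1*(-7))/17 = 1025*(-1 + 7)/17 = (1025/17)*6 = 6150/17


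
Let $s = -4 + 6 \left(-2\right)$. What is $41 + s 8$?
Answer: $-87$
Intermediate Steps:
$s = -16$ ($s = -4 - 12 = -16$)
$41 + s 8 = 41 - 128 = -87$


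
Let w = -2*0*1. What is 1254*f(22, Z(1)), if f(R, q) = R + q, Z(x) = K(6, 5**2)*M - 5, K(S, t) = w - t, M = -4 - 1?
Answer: 178068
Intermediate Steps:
M = -5
w = 0 (w = 0*1 = 0)
K(S, t) = -t (K(S, t) = 0 - t = -t)
Z(x) = 120 (Z(x) = -1*5**2*(-5) - 5 = -1*25*(-5) - 5 = -25*(-5) - 5 = 125 - 5 = 120)
1254*f(22, Z(1)) = 1254*(22 + 120) = 1254*142 = 178068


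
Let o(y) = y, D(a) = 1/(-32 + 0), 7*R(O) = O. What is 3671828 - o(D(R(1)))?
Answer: 117498497/32 ≈ 3.6718e+6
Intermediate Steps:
R(O) = O/7
D(a) = -1/32 (D(a) = 1/(-32) = -1/32)
3671828 - o(D(R(1))) = 3671828 - 1*(-1/32) = 3671828 + 1/32 = 117498497/32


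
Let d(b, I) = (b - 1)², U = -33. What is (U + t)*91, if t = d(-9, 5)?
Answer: 6097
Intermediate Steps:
d(b, I) = (-1 + b)²
t = 100 (t = (-1 - 9)² = (-10)² = 100)
(U + t)*91 = (-33 + 100)*91 = 67*91 = 6097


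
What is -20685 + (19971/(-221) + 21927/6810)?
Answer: -10420762831/501670 ≈ -20772.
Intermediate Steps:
-20685 + (19971/(-221) + 21927/6810) = -20685 + (19971*(-1/221) + 21927*(1/6810)) = -20685 + (-19971/221 + 7309/2270) = -20685 - 43718881/501670 = -10420762831/501670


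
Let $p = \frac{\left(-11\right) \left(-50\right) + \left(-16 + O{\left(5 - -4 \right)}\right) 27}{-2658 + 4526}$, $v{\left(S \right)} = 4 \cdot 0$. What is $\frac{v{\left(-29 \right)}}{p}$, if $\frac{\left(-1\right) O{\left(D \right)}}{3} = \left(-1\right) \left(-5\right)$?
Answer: $0$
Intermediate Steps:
$O{\left(D \right)} = -15$ ($O{\left(D \right)} = - 3 \left(\left(-1\right) \left(-5\right)\right) = \left(-3\right) 5 = -15$)
$v{\left(S \right)} = 0$
$p = - \frac{287}{1868}$ ($p = \frac{\left(-11\right) \left(-50\right) + \left(-16 - 15\right) 27}{-2658 + 4526} = \frac{550 - 837}{1868} = \left(550 - 837\right) \frac{1}{1868} = \left(-287\right) \frac{1}{1868} = - \frac{287}{1868} \approx -0.15364$)
$\frac{v{\left(-29 \right)}}{p} = \frac{0}{- \frac{287}{1868}} = 0 \left(- \frac{1868}{287}\right) = 0$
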